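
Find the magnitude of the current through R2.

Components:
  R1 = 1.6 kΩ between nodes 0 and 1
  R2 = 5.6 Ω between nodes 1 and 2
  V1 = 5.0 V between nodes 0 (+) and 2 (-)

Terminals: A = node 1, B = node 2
Nodal analysis, taking node 2 as the 0 V reference.
Source V1 fixes V_0 = 5 V.
KCL at each unknown node (sum of currents leaving = 0; resistances in Ω):
  Node 1: (V_1 - 5)/1600 + (V_1 - 0)/5.6 = 0
Collecting terms: 0.1792 × V_1 = 0.003125  =>  V_1 = 0.01744 V
I_R2 = (V_1 - V_2)/R2 = (0.01744 - 0)/5.6 = 0.003114 A
|I_R2| = 0.003114 A

Final answer: |I_R2| = 0.003114 A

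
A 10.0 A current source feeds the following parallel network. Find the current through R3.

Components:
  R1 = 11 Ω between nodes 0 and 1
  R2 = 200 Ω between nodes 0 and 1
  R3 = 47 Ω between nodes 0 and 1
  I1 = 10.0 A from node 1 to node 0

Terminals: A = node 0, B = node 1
All resistors sit directly between nodes 0 and 1, so they are in parallel and share one voltage V; the full source current 10 A splits among them.
1/R_par = 1/11 + 1/200 + 1/47 = 0.1172 S  =>  R_par = 8.533 Ω
V = I × R_par = 10 × 8.533 = 85.33 V
I_R3 = V/R3 = 85.33/47 = 1.816 A

Final answer: 1.816 A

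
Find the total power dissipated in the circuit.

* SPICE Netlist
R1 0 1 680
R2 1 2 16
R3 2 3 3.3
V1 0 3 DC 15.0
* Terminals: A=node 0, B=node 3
Nodal analysis, taking node 3 as the 0 V reference.
Source V1 fixes V_0 = 15 V.
KCL at each unknown node (sum of currents leaving = 0; resistances in Ω):
  Node 1: (V_1 - 15)/680 + (V_1 - V_2)/16 = 0
  Node 2: (V_2 - V_1)/16 + (V_2 - 0)/3.3 = 0
Collecting terms (coefficients in siemens):
  0.06397·V_1 - 0.0625·V_2 = 0.02206
  0.3655·V_2 - 0.0625·V_1 = 0
Determinant D = (0.06397)(0.3655) - (-0.0625)(-0.0625) = 0.01948
V_1 = [(0.02206)(0.3655) - (-0.0625)(0)]/D = 0.414 V
V_2 = [(0.06397)(0) - (0.02206)(-0.0625)]/D = 0.07079 V
Power in each resistor, P = (ΔV)²/R:
  P_R1 = (15 - 0.414)²/680 = 0.3129 W
  P_R2 = (0.414 - 0.07079)²/16 = 0.007362 W
  P_R3 = (0.07079 - 0)²/3.3 = 0.001518 W
P_total = P_R1 + P_R2 + P_R3 = 0.3218 W

Final answer: 0.3218 W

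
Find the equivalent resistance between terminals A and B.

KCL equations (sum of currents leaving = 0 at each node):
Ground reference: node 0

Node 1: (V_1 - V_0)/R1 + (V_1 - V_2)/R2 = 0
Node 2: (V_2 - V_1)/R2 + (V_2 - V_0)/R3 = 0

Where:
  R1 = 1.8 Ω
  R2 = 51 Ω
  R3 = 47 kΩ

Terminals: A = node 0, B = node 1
Reduce the network between node 0 (A) and node 1 (B) by series/parallel combination:
  Rs1 = R3 + R2 (series, joined only at node 2) = 47000 + 51 = 47050 Ω
  Rp1 = R1 ‖ Rs1 (parallel, both between nodes 0 and 1) = 1/(1/1.8 + 1/47050) = 1.8 Ω
R_eq = 1.8 Ω

Final answer: 1.8 Ω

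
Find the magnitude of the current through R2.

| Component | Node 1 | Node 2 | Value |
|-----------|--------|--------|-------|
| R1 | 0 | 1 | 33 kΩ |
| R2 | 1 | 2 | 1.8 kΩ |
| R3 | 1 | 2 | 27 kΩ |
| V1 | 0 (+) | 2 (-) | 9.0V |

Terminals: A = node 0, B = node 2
Nodal analysis, taking node 2 as the 0 V reference.
Source V1 fixes V_0 = 9 V.
KCL at each unknown node (sum of currents leaving = 0; resistances in Ω):
  Node 1: (V_1 - 9)/33000 + (V_1 - 0)/1800 + (V_1 - 0)/27000 = 0
Collecting terms: 0.0006229 × V_1 = 0.0002727  =>  V_1 = 0.4378 V
I_R2 = (V_1 - V_2)/R2 = (0.4378 - 0)/1800 = 0.0002432 A
|I_R2| = 0.0002432 A

Final answer: |I_R2| = 0.0002432 A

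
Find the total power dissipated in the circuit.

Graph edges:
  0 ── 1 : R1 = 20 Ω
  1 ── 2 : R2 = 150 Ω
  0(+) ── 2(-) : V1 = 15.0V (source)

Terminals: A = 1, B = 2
Nodal analysis, taking node 2 as the 0 V reference.
Source V1 fixes V_0 = 15 V.
KCL at each unknown node (sum of currents leaving = 0; resistances in Ω):
  Node 1: (V_1 - 15)/20 + (V_1 - 0)/150 = 0
Collecting terms: 0.05667 × V_1 = 0.75  =>  V_1 = 13.24 V
Power in each resistor, P = (ΔV)²/R:
  P_R1 = (15 - 13.24)²/20 = 0.1557 W
  P_R2 = (13.24 - 0)²/150 = 1.168 W
P_total = P_R1 + P_R2 = 1.324 W

Final answer: 1.324 W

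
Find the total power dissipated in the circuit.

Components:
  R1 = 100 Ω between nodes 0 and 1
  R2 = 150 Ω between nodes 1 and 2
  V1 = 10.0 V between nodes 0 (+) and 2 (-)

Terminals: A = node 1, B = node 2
Nodal analysis, taking node 2 as the 0 V reference.
Source V1 fixes V_0 = 10 V.
KCL at each unknown node (sum of currents leaving = 0; resistances in Ω):
  Node 1: (V_1 - 10)/100 + (V_1 - 0)/150 = 0
Collecting terms: 0.01667 × V_1 = 0.1  =>  V_1 = 6 V
Power in each resistor, P = (ΔV)²/R:
  P_R1 = (10 - 6)²/100 = 0.16 W
  P_R2 = (6 - 0)²/150 = 0.24 W
P_total = P_R1 + P_R2 = 0.4 W

Final answer: 0.4 W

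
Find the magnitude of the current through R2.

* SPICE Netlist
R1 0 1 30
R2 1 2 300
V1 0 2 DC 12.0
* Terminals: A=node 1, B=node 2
Nodal analysis, taking node 2 as the 0 V reference.
Source V1 fixes V_0 = 12 V.
KCL at each unknown node (sum of currents leaving = 0; resistances in Ω):
  Node 1: (V_1 - 12)/30 + (V_1 - 0)/300 = 0
Collecting terms: 0.03667 × V_1 = 0.4  =>  V_1 = 10.91 V
I_R2 = (V_1 - V_2)/R2 = (10.91 - 0)/300 = 0.03636 A
|I_R2| = 0.03636 A

Final answer: |I_R2| = 0.03636 A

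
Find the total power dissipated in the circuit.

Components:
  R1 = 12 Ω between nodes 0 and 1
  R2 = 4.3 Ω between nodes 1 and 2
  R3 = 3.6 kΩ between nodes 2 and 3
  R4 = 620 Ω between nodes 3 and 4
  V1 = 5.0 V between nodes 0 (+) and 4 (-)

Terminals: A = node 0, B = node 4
Nodal analysis, taking node 4 as the 0 V reference.
Source V1 fixes V_0 = 5 V.
KCL at each unknown node (sum of currents leaving = 0; resistances in Ω):
  Node 1: (V_1 - 5)/12 + (V_1 - V_2)/4.3 = 0
  Node 2: (V_2 - V_1)/4.3 + (V_2 - V_3)/3600 = 0
  Node 3: (V_3 - V_2)/3600 + (V_3 - 0)/620 = 0
Collecting terms (coefficients in siemens):
  0.3159·V_1 - 0.2326·V_2 = 0.4167
  0.2328·V_2 - 0.2326·V_1 - 0.0002778·V_3 = 0
  0.001891·V_3 - 0.0002778·V_2 = 0
Solving these 3 simultaneous equations (Gaussian elimination) gives:
  V_1 = 4.986 V, V_2 = 4.981 V, V_3 = 0.7318 V
Power in each resistor, P = (ΔV)²/R:
  P_R1 = (5 - 4.986)²/12 = 0.00001672 W
  P_R2 = (4.986 - 4.981)²/4.3 = 0.00000599 W
  P_R3 = (4.981 - 0.7318)²/3600 = 0.005015 W
  P_R4 = (0.7318 - 0)²/620 = 0.0008637 W
P_total = P_R1 + P_R2 + P_R3 + P_R4 = 0.005901 W

Final answer: 0.005901 W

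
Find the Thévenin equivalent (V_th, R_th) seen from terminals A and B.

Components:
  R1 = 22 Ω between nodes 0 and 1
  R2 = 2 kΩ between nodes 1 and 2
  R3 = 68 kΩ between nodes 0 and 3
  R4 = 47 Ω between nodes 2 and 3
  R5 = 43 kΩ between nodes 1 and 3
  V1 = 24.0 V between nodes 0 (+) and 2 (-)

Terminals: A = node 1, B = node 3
Step 1 — V_th is the open-circuit voltage V_A - V_B (nothing connected across the terminals).
Nodal analysis, taking node 2 as the 0 V reference.
Source V1 fixes V_0 = 24 V.
KCL at each unknown node (sum of currents leaving = 0; resistances in Ω):
  Node 1: (V_1 - 24)/22 + (V_1 - 0)/2000 + (V_1 - V_3)/43000 = 0
  Node 3: (V_3 - 24)/68000 + (V_3 - 0)/47 + (V_3 - V_1)/43000 = 0
Collecting terms (coefficients in siemens):
  0.04598·V_1 - 0.00002326·V_3 = 1.091
  0.02131·V_3 - 0.00002326·V_1 = 0.0003529
Determinant D = (0.04598)(0.02131) - (-0.00002326)(-0.00002326) = 0.00098
V_1 = [(1.091)(0.02131) - (-0.00002326)(0.0003529)]/D = 23.73 V
V_3 = [(0.04598)(0.0003529) - (1.091)(-0.00002326)]/D = 0.04245 V
V_th = V_1 - V_3 = 23.73 - 0.04245 = 23.68 V
Step 2 — R_th: zero the source — replace V1 by a short circuit (node 2 merges into node 0) — and find the resistance seen between A (node 1) and B (node 3).
Reduce the network between node 1 (A) and node 3 (B) by series/parallel combination:
  Rp1 = R1 ‖ R2 (parallel, both between nodes 0 and 1) = 1/(1/22 + 1/2000) = 21.76 Ω
  Rp2 = R3 ‖ R4 (parallel, both between nodes 0 and 3) = 1/(1/68000 + 1/47) = 46.97 Ω
  Rs1 = Rp1 + Rp2 (series, joined only at node 0) = 21.76 + 46.97 = 68.73 Ω
  Rp3 = R5 ‖ Rs1 (parallel, both between nodes 1 and 3) = 1/(1/43000 + 1/68.73) = 68.62 Ω
R_th = 68.62 Ω

Final answer: V_th = 23.68 V, R_th = 68.62 Ω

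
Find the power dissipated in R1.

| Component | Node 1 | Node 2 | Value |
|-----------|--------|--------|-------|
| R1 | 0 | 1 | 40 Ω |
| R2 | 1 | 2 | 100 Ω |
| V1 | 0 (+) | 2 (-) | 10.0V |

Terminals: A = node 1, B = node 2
Nodal analysis, taking node 2 as the 0 V reference.
Source V1 fixes V_0 = 10 V.
KCL at each unknown node (sum of currents leaving = 0; resistances in Ω):
  Node 1: (V_1 - 10)/40 + (V_1 - 0)/100 = 0
Collecting terms: 0.035 × V_1 = 0.25  =>  V_1 = 7.143 V
I_R1 = (V_0 - V_1)/R1 = (10 - 7.143)/40 = 0.07143 A
P_R1 = I_R1² × R1 = (0.07143)² × 40 = 0.2041 W

Final answer: 0.2041 W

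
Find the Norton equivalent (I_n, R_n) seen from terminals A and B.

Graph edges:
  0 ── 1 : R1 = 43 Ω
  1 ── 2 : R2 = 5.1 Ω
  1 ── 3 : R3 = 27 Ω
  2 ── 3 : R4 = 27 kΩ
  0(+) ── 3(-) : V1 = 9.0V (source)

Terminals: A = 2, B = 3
Find the Thévenin equivalent first; then I_n = V_th/R_th and R_n = R_th.
Step 1 — V_th is the open-circuit voltage V_A - V_B (nothing connected across the terminals).
Nodal analysis, taking node 3 as the 0 V reference.
Source V1 fixes V_0 = 9 V.
KCL at each unknown node (sum of currents leaving = 0; resistances in Ω):
  Node 1: (V_1 - 9)/43 + (V_1 - V_2)/5.1 + (V_1 - 0)/27 = 0
  Node 2: (V_2 - V_1)/5.1 + (V_2 - 0)/27000 = 0
Collecting terms (coefficients in siemens):
  0.2564·V_1 - 0.1961·V_2 = 0.2093
  0.1961·V_2 - 0.1961·V_1 = 0
Determinant D = (0.2564)(0.1961) - (-0.1961)(-0.1961) = 0.01183
V_1 = [(0.2093)(0.1961) - (-0.1961)(0)]/D = 3.469 V
V_2 = [(0.2564)(0) - (0.2093)(-0.1961)]/D = 3.469 V
V_th = V_2 - V_3 = 3.469 - 0 = 3.469 V
Step 2 — R_th: zero the source — replace V1 by a short circuit (node 3 merges into node 0) — and find the resistance seen between A (node 2) and B (node 0).
Reduce the network between node 2 (A) and node 0 (B) by series/parallel combination:
  Rp1 = R1 ‖ R3 (parallel, both between nodes 0 and 1) = 1/(1/43 + 1/27) = 16.59 Ω
  Rs1 = R2 + Rp1 (series, joined only at node 1) = 5.1 + 16.59 = 21.69 Ω
  Rp2 = R4 ‖ Rs1 (parallel, both between nodes 0 and 2) = 1/(1/27000 + 1/21.69) = 21.67 Ω
R_th = 21.67 Ω
I_n = V_th/R_th = 3.469/21.67 = 0.1601 A, and R_n = R_th = 21.67 Ω

Final answer: I_n = 0.1601 A, R_n = 21.67 Ω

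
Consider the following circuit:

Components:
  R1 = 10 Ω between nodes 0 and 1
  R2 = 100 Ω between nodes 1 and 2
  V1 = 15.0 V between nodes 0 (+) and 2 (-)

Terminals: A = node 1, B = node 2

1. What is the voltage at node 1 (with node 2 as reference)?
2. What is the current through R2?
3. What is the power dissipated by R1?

Nodal analysis, taking node 2 as the 0 V reference.
Source V1 fixes V_0 = 15 V.
KCL at each unknown node (sum of currents leaving = 0; resistances in Ω):
  Node 1: (V_1 - 15)/10 + (V_1 - 0)/100 = 0
Collecting terms: 0.11 × V_1 = 1.5  =>  V_1 = 13.64 V
Part 1:
  Read off the nodal solution: V_1 = 13.64 V
Part 2:
  I_R2 = (V_1 - V_2)/R2 = (13.64 - 0)/100 = 0.1364 A
  Magnitude: I_R2 = 0.1364 A
Part 3:
  I_R1 = (V_0 - V_1)/R1 = (15 - 13.64)/10 = 0.1364 A
  P_R1 = I_R1² × R1 = (0.1364)² × 10 = 0.186 W

Final answers:
1. V_1 = 13.64 V
2. I_R2 = 0.1364 A
3. P_R1 = 0.186 W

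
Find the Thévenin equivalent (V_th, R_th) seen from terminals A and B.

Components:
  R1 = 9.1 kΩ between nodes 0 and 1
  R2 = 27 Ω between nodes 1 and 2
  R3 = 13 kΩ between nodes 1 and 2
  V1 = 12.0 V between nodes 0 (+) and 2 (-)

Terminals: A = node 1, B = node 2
Step 1 — V_th is the open-circuit voltage V_A - V_B (nothing connected across the terminals).
Nodal analysis, taking node 2 as the 0 V reference.
Source V1 fixes V_0 = 12 V.
KCL at each unknown node (sum of currents leaving = 0; resistances in Ω):
  Node 1: (V_1 - 12)/9100 + (V_1 - 0)/27 + (V_1 - 0)/13000 = 0
Collecting terms: 0.03722 × V_1 = 0.001319  =>  V_1 = 0.03543 V
V_th = V_1 - V_2 = 0.03543 - 0 = 0.03543 V
Step 2 — R_th: zero the source — replace V1 by a short circuit (node 2 merges into node 0) — and find the resistance seen between A (node 1) and B (node 0).
Reduce the network between node 1 (A) and node 0 (B) by series/parallel combination:
  Rp1 = R1 ‖ R2 ‖ R3 (parallel, all between nodes 0 and 1) = 1/(1/9100 + 1/27 + 1/13000) = 26.86 Ω
R_th = 26.86 Ω

Final answer: V_th = 0.03543 V, R_th = 26.86 Ω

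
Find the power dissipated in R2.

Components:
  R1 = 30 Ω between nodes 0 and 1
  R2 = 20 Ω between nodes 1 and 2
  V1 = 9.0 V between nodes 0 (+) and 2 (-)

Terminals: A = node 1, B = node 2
Nodal analysis, taking node 2 as the 0 V reference.
Source V1 fixes V_0 = 9 V.
KCL at each unknown node (sum of currents leaving = 0; resistances in Ω):
  Node 1: (V_1 - 9)/30 + (V_1 - 0)/20 = 0
Collecting terms: 0.08333 × V_1 = 0.3  =>  V_1 = 3.6 V
I_R2 = (V_1 - V_2)/R2 = (3.6 - 0)/20 = 0.18 A
P_R2 = I_R2² × R2 = (0.18)² × 20 = 0.648 W

Final answer: 0.648 W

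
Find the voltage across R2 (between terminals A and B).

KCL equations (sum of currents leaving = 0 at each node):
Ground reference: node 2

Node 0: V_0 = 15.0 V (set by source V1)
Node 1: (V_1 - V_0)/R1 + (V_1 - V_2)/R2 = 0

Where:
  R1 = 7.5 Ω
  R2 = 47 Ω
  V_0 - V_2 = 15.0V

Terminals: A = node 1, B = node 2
R1 and R2 are in series across V1 (node 0 → node 1 → node 2), and the output A–B is taken across R2, so this is a voltage divider.
Series current: I = V1/(R1 + R2) = 15/(7.5 + 47) = 15/54.5 = 0.2752 A
V_R2 = I × R2 = V1 × R2/(R1 + R2) = 15 × 47/54.5 = 12.94 V

Final answer: 12.94 V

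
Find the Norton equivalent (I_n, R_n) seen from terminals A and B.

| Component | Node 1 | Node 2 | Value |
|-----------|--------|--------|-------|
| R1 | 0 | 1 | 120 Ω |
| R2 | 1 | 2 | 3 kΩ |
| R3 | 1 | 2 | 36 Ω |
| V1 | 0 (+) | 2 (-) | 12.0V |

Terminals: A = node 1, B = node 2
Find the Thévenin equivalent first; then I_n = V_th/R_th and R_n = R_th.
Step 1 — V_th is the open-circuit voltage V_A - V_B (nothing connected across the terminals).
Nodal analysis, taking node 2 as the 0 V reference.
Source V1 fixes V_0 = 12 V.
KCL at each unknown node (sum of currents leaving = 0; resistances in Ω):
  Node 1: (V_1 - 12)/120 + (V_1 - 0)/3000 + (V_1 - 0)/36 = 0
Collecting terms: 0.03644 × V_1 = 0.1  =>  V_1 = 2.744 V
V_th = V_1 - V_2 = 2.744 - 0 = 2.744 V
Step 2 — R_th: zero the source — replace V1 by a short circuit (node 2 merges into node 0) — and find the resistance seen between A (node 1) and B (node 0).
Reduce the network between node 1 (A) and node 0 (B) by series/parallel combination:
  Rp1 = R1 ‖ R2 ‖ R3 (parallel, all between nodes 0 and 1) = 1/(1/120 + 1/3000 + 1/36) = 27.44 Ω
R_th = 27.44 Ω
I_n = V_th/R_th = 2.744/27.44 = 0.1 A, and R_n = R_th = 27.44 Ω

Final answer: I_n = 0.1 A, R_n = 27.44 Ω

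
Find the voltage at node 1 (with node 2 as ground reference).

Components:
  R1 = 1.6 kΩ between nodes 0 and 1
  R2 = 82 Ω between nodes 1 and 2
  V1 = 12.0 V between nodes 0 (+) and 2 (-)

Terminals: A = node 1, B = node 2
Nodal analysis, taking node 2 as the 0 V reference.
Source V1 fixes V_0 = 12 V.
KCL at each unknown node (sum of currents leaving = 0; resistances in Ω):
  Node 1: (V_1 - 12)/1600 + (V_1 - 0)/82 = 0
Collecting terms: 0.01282 × V_1 = 0.0075  =>  V_1 = 0.585 V
The requested potential is V_1 = 0.585 V.

Final answer: V_1 = 0.585 V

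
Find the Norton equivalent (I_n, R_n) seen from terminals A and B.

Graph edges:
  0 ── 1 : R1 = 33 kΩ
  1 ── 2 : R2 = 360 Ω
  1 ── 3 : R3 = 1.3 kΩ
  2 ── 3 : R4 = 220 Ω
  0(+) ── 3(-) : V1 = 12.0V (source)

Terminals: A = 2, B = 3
Find the Thévenin equivalent first; then I_n = V_th/R_th and R_n = R_th.
Step 1 — V_th is the open-circuit voltage V_A - V_B (nothing connected across the terminals).
Nodal analysis, taking node 3 as the 0 V reference.
Source V1 fixes V_0 = 12 V.
KCL at each unknown node (sum of currents leaving = 0; resistances in Ω):
  Node 1: (V_1 - 12)/33000 + (V_1 - V_2)/360 + (V_1 - 0)/1300 = 0
  Node 2: (V_2 - V_1)/360 + (V_2 - 0)/220 = 0
Collecting terms (coefficients in siemens):
  0.003577·V_1 - 0.002778·V_2 = 0.0003636
  0.007323·V_2 - 0.002778·V_1 = 0
Determinant D = (0.003577)(0.007323) - (-0.002778)(-0.002778) = 0.00001848
V_1 = [(0.0003636)(0.007323) - (-0.002778)(0)]/D = 0.1441 V
V_2 = [(0.003577)(0) - (0.0003636)(-0.002778)]/D = 0.05465 V
V_th = V_2 - V_3 = 0.05465 - 0 = 0.05465 V
Step 2 — R_th: zero the source — replace V1 by a short circuit (node 3 merges into node 0) — and find the resistance seen between A (node 2) and B (node 0).
Reduce the network between node 2 (A) and node 0 (B) by series/parallel combination:
  Rp1 = R1 ‖ R3 (parallel, both between nodes 0 and 1) = 1/(1/33000 + 1/1300) = 1251 Ω
  Rs1 = R2 + Rp1 (series, joined only at node 1) = 360 + 1251 = 1611 Ω
  Rp2 = R4 ‖ Rs1 (parallel, both between nodes 0 and 2) = 1/(1/220 + 1/1611) = 193.6 Ω
R_th = 193.6 Ω
I_n = V_th/R_th = 0.05465/193.6 = 0.0002824 A, and R_n = R_th = 193.6 Ω

Final answer: I_n = 0.0002824 A, R_n = 193.6 Ω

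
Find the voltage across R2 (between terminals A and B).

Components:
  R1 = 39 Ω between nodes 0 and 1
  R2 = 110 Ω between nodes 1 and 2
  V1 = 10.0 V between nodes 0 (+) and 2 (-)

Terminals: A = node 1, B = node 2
R1 and R2 are in series across V1 (node 0 → node 1 → node 2), and the output A–B is taken across R2, so this is a voltage divider.
Series current: I = V1/(R1 + R2) = 10/(39 + 110) = 10/149 = 0.06711 A
V_R2 = I × R2 = V1 × R2/(R1 + R2) = 10 × 110/149 = 7.383 V

Final answer: 7.383 V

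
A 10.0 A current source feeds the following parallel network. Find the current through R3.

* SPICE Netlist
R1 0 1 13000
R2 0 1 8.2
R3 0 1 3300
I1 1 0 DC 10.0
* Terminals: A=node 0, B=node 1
All resistors sit directly between nodes 0 and 1, so they are in parallel and share one voltage V; the full source current 10 A splits among them.
1/R_par = 1/13000 + 1/8.2 + 1/3300 = 0.1223 S  =>  R_par = 8.175 Ω
V = I × R_par = 10 × 8.175 = 81.75 V
I_R3 = V/R3 = 81.75/3300 = 0.02477 A

Final answer: 0.02477 A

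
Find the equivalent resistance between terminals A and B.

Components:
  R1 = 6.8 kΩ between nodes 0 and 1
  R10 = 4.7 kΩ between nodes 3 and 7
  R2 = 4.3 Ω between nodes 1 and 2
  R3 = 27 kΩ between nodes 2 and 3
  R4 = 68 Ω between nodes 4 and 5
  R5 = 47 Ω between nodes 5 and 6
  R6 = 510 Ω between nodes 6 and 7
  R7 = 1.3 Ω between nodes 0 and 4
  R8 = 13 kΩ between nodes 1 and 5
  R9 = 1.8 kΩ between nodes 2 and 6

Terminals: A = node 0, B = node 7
The network is not a plain series/parallel combination. Inject a 1 A test current into terminal A (node 0) and return it from terminal B (node 7); then R_eq = V_A / (1 A).
Nodal analysis, taking node 7 as the 0 V reference.
Current source I_test pushes 1 A into node 0 and draws it out of node 7.
KCL at each unknown node (sum of currents leaving = 0; resistances in Ω):
  Node 0: (V_0 - V_1)/6800 + (V_0 - V_4)/1.3 - 1 = 0
  Node 1: (V_1 - V_0)/6800 + (V_1 - V_2)/4.3 + (V_1 - V_5)/13000 = 0
  Node 2: (V_2 - V_1)/4.3 + (V_2 - V_3)/27000 + (V_2 - V_6)/1800 = 0
  Node 3: (V_3 - V_2)/27000 + (V_3 - 0)/4700 = 0
  Node 4: (V_4 - V_0)/1.3 + (V_4 - V_5)/68 = 0
  Node 5: (V_5 - V_1)/13000 + (V_5 - V_4)/68 + (V_5 - V_6)/47 = 0
  Node 6: (V_6 - V_2)/1800 + (V_6 - V_5)/47 + (V_6 - 0)/510 = 0
Collecting terms (coefficients in siemens):
  0.7694·V_0 - 0.0001471·V_1 - 0.7692·V_4 = 1
  0.2328·V_1 - 0.0001471·V_0 - 0.2326·V_2 - 0.00007692·V_5 = 0
  0.2332·V_2 - 0.2326·V_1 - 0.00003704·V_3 - 0.0005556·V_6 = 0
  0.0002498·V_3 - 0.00003704·V_2 = 0
  0.7839·V_4 - 0.7692·V_0 - 0.01471·V_5 = 0
  0.03606·V_5 - 0.00007692·V_1 - 0.01471·V_4 - 0.02128·V_6 = 0
  0.02379·V_6 - 0.0005556·V_2 - 0.02128·V_5 = 0
Solving these 7 simultaneous equations (Gaussian elimination) gives:
  V_0 = 616.1 V, V_1 = 507.5 V, V_2 = 507.4 V, V_3 = 75.23 V
  V_4 = 614.9 V, V_5 = 547.9 V, V_6 = 501.8 V
R_eq = V_0 / 1 A = 616.1 Ω

Final answer: 616.1 Ω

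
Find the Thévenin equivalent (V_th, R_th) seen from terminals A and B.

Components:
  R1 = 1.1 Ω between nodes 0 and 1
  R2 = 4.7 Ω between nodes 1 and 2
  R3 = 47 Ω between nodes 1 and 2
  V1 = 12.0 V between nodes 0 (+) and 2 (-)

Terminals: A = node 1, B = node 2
Step 1 — V_th is the open-circuit voltage V_A - V_B (nothing connected across the terminals).
Nodal analysis, taking node 2 as the 0 V reference.
Source V1 fixes V_0 = 12 V.
KCL at each unknown node (sum of currents leaving = 0; resistances in Ω):
  Node 1: (V_1 - 12)/1.1 + (V_1 - 0)/4.7 + (V_1 - 0)/47 = 0
Collecting terms: 1.143 × V_1 = 10.91  =>  V_1 = 9.543 V
V_th = V_1 - V_2 = 9.543 - 0 = 9.543 V
Step 2 — R_th: zero the source — replace V1 by a short circuit (node 2 merges into node 0) — and find the resistance seen between A (node 1) and B (node 0).
Reduce the network between node 1 (A) and node 0 (B) by series/parallel combination:
  Rp1 = R1 ‖ R2 ‖ R3 (parallel, all between nodes 0 and 1) = 1/(1/1.1 + 1/4.7 + 1/47) = 0.8748 Ω
R_th = 0.8748 Ω

Final answer: V_th = 9.543 V, R_th = 0.8748 Ω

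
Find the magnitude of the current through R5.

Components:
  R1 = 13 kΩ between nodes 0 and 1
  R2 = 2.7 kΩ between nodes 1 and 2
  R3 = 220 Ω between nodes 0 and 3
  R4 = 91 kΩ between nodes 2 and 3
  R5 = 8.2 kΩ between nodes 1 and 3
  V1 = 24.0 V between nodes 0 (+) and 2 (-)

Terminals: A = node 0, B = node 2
Nodal analysis, taking node 2 as the 0 V reference.
Source V1 fixes V_0 = 24 V.
KCL at each unknown node (sum of currents leaving = 0; resistances in Ω):
  Node 1: (V_1 - 24)/13000 + (V_1 - 0)/2700 + (V_1 - V_3)/8200 = 0
  Node 3: (V_3 - 24)/220 + (V_3 - 0)/91000 + (V_3 - V_1)/8200 = 0
Collecting terms (coefficients in siemens):
  0.0005692·V_1 - 0.000122·V_3 = 0.001846
  0.004678·V_3 - 0.000122·V_1 = 0.1091
Determinant D = (0.0005692)(0.004678) - (-0.000122)(-0.000122) = 0.000002648
V_1 = [(0.001846)(0.004678) - (-0.000122)(0.1091)]/D = 8.285 V
V_3 = [(0.0005692)(0.1091) - (0.001846)(-0.000122)]/D = 23.53 V
I_R5 = (V_1 - V_3)/R5 = (8.285 - 23.53)/8200 = -0.00186 A
|I_R5| = 0.00186 A

Final answer: |I_R5| = 0.00186 A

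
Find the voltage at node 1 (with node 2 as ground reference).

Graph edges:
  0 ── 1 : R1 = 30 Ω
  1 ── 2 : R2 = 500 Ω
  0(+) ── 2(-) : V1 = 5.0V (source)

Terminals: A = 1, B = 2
Nodal analysis, taking node 2 as the 0 V reference.
Source V1 fixes V_0 = 5 V.
KCL at each unknown node (sum of currents leaving = 0; resistances in Ω):
  Node 1: (V_1 - 5)/30 + (V_1 - 0)/500 = 0
Collecting terms: 0.03533 × V_1 = 0.1667  =>  V_1 = 4.717 V
The requested potential is V_1 = 4.717 V.

Final answer: V_1 = 4.717 V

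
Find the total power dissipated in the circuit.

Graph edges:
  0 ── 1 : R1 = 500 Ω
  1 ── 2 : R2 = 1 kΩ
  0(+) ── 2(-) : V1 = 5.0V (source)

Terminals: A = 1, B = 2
Nodal analysis, taking node 2 as the 0 V reference.
Source V1 fixes V_0 = 5 V.
KCL at each unknown node (sum of currents leaving = 0; resistances in Ω):
  Node 1: (V_1 - 5)/500 + (V_1 - 0)/1000 = 0
Collecting terms: 0.003 × V_1 = 0.01  =>  V_1 = 3.333 V
Power in each resistor, P = (ΔV)²/R:
  P_R1 = (5 - 3.333)²/500 = 0.005556 W
  P_R2 = (3.333 - 0)²/1000 = 0.01111 W
P_total = P_R1 + P_R2 = 0.01667 W

Final answer: 0.01667 W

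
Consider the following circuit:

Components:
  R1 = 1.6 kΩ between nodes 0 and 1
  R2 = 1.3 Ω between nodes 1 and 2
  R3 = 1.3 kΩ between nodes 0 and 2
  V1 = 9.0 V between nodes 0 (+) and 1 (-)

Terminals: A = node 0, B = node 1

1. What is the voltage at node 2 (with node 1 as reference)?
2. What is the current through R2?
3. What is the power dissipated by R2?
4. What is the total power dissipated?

Nodal analysis, taking node 1 as the 0 V reference.
Source V1 fixes V_0 = 9 V.
KCL at each unknown node (sum of currents leaving = 0; resistances in Ω):
  Node 2: (V_2 - 0)/1.3 + (V_2 - 9)/1300 = 0
Collecting terms: 0.77 × V_2 = 0.006923  =>  V_2 = 0.008991 V
Part 1:
  Read off the nodal solution: V_2 = 0.008991 V
Part 2:
  I_R2 = (V_1 - V_2)/R2 = (0 - 0.008991)/1.3 = -0.006916 A
  Magnitude: I_R2 = 0.006916 A
Part 3:
  I_R2 = (V_1 - V_2)/R2 = (0 - 0.008991)/1.3 = -0.006916 A
  P_R2 = I_R2² × R2 = (-0.006916)² × 1.3 = 0.00006218 W
Part 4:
  Power in each resistor, P = (ΔV)²/R:
    P_R1 = (9 - 0)²/1600 = 0.05063 W
    P_R2 = (0 - 0.008991)²/1.3 = 0.00006218 W
    P_R3 = (9 - 0.008991)²/1300 = 0.06218 W
  P_total = P_R1 + P_R2 + P_R3 = 0.1129 W

Final answers:
1. V_2 = 0.008991 V
2. I_R2 = 0.006916 A
3. P_R2 = 6.218e-05 W
4. P_total = 0.1129 W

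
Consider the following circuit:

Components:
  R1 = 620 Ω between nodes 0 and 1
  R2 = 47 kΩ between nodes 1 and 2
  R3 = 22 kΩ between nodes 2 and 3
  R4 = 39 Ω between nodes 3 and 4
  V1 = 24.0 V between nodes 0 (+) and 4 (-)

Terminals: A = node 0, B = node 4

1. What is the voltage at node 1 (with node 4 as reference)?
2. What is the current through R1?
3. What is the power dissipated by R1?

Nodal analysis, taking node 4 as the 0 V reference.
Source V1 fixes V_0 = 24 V.
KCL at each unknown node (sum of currents leaving = 0; resistances in Ω):
  Node 1: (V_1 - 24)/620 + (V_1 - V_2)/47000 = 0
  Node 2: (V_2 - V_1)/47000 + (V_2 - V_3)/22000 = 0
  Node 3: (V_3 - V_2)/22000 + (V_3 - 0)/39 = 0
Collecting terms (coefficients in siemens):
  0.001634·V_1 - 0.00002128·V_2 = 0.03871
  0.00006673·V_2 - 0.00002128·V_1 - 0.00004545·V_3 = 0
  0.02569·V_3 - 0.00004545·V_2 = 0
Solving these 3 simultaneous equations (Gaussian elimination) gives:
  V_1 = 23.79 V, V_2 = 7.593 V, V_3 = 0.01344 V
Part 1:
  Read off the nodal solution: V_1 = 23.79 V
Part 2:
  I_R1 = (V_0 - V_1)/R1 = (24 - 23.79)/620 = 0.0003445 A
  Magnitude: I_R1 = 0.0003445 A
Part 3:
  I_R1 = (V_0 - V_1)/R1 = (24 - 23.79)/620 = 0.0003445 A
  P_R1 = I_R1² × R1 = (0.0003445)² × 620 = 0.0000736 W

Final answers:
1. V_1 = 23.79 V
2. I_R1 = 0.0003445 A
3. P_R1 = 7.36e-05 W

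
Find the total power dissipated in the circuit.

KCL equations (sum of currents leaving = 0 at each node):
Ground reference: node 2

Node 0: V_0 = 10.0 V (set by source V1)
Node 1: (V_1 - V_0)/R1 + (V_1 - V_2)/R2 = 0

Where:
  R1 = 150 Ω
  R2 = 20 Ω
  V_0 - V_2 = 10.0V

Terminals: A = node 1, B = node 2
Nodal analysis, taking node 2 as the 0 V reference.
Source V1 fixes V_0 = 10 V.
KCL at each unknown node (sum of currents leaving = 0; resistances in Ω):
  Node 1: (V_1 - 10)/150 + (V_1 - 0)/20 = 0
Collecting terms: 0.05667 × V_1 = 0.06667  =>  V_1 = 1.176 V
Power in each resistor, P = (ΔV)²/R:
  P_R1 = (10 - 1.176)²/150 = 0.519 W
  P_R2 = (1.176 - 0)²/20 = 0.0692 W
P_total = P_R1 + P_R2 = 0.5882 W

Final answer: 0.5882 W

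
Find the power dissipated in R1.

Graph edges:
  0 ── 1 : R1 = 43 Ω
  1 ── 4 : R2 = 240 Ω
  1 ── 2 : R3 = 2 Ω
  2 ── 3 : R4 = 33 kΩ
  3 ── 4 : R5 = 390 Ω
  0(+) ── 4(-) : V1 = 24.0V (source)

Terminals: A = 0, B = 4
Nodal analysis, taking node 4 as the 0 V reference.
Source V1 fixes V_0 = 24 V.
KCL at each unknown node (sum of currents leaving = 0; resistances in Ω):
  Node 1: (V_1 - 24)/43 + (V_1 - 0)/240 + (V_1 - V_2)/2 = 0
  Node 2: (V_2 - V_1)/2 + (V_2 - V_3)/33000 = 0
  Node 3: (V_3 - V_2)/33000 + (V_3 - 0)/390 = 0
Collecting terms (coefficients in siemens):
  0.5274·V_1 - 0.5·V_2 = 0.5581
  0.5·V_2 - 0.5·V_1 - 0.0000303·V_3 = 0
  0.002594·V_3 - 0.0000303·V_2 = 0
Solving these 3 simultaneous equations (Gaussian elimination) gives:
  V_1 = 20.33 V, V_2 = 20.33 V, V_3 = 0.2375 V
I_R1 = (V_0 - V_1)/R1 = (24 - 20.33)/43 = 0.08532 A
P_R1 = I_R1² × R1 = (0.08532)² × 43 = 0.313 W

Final answer: 0.313 W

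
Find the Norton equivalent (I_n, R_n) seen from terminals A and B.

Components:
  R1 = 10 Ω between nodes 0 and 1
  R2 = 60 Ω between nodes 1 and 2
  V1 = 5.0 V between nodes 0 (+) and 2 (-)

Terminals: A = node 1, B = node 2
Find the Thévenin equivalent first; then I_n = V_th/R_th and R_n = R_th.
Step 1 — V_th is the open-circuit voltage V_A - V_B (nothing connected across the terminals).
Nodal analysis, taking node 2 as the 0 V reference.
Source V1 fixes V_0 = 5 V.
KCL at each unknown node (sum of currents leaving = 0; resistances in Ω):
  Node 1: (V_1 - 5)/10 + (V_1 - 0)/60 = 0
Collecting terms: 0.1167 × V_1 = 0.5  =>  V_1 = 4.286 V
V_th = V_1 - V_2 = 4.286 - 0 = 4.286 V
Step 2 — R_th: zero the source — replace V1 by a short circuit (node 2 merges into node 0) — and find the resistance seen between A (node 1) and B (node 0).
Reduce the network between node 1 (A) and node 0 (B) by series/parallel combination:
  Rp1 = R1 ‖ R2 (parallel, both between nodes 0 and 1) = 1/(1/10 + 1/60) = 8.571 Ω
R_th = 8.571 Ω
I_n = V_th/R_th = 4.286/8.571 = 0.5 A, and R_n = R_th = 8.571 Ω

Final answer: I_n = 0.5 A, R_n = 8.571 Ω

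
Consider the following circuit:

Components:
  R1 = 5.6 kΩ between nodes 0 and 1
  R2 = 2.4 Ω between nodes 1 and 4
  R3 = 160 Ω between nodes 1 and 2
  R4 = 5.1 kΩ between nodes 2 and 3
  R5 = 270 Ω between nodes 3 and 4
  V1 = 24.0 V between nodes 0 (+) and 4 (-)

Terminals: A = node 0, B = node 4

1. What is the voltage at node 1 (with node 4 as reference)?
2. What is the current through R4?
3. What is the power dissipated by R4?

Nodal analysis, taking node 4 as the 0 V reference.
Source V1 fixes V_0 = 24 V.
KCL at each unknown node (sum of currents leaving = 0; resistances in Ω):
  Node 1: (V_1 - 24)/5600 + (V_1 - 0)/2.4 + (V_1 - V_2)/160 = 0
  Node 2: (V_2 - V_1)/160 + (V_2 - V_3)/5100 = 0
  Node 3: (V_3 - V_2)/5100 + (V_3 - 0)/270 = 0
Collecting terms (coefficients in siemens):
  0.4231·V_1 - 0.00625·V_2 = 0.004286
  0.006446·V_2 - 0.00625·V_1 - 0.0001961·V_3 = 0
  0.0039·V_3 - 0.0001961·V_2 = 0
Solving these 3 simultaneous equations (Gaussian elimination) gives:
  V_1 = 0.01028 V, V_2 = 0.00998 V, V_3 = 0.0005018 V
Part 1:
  Read off the nodal solution: V_1 = 0.01028 V
Part 2:
  I_R4 = (V_2 - V_3)/R4 = (0.00998 - 0.0005018)/5100 = 0.000001858 A
  Magnitude: I_R4 = 0.000001858 A
Part 3:
  I_R4 = (V_2 - V_3)/R4 = (0.00998 - 0.0005018)/5100 = 0.000001858 A
  P_R4 = I_R4² × R4 = (0.000001858)² × 5100 = 0.00000001761 W

Final answers:
1. V_1 = 0.01028 V
2. I_R4 = 1.858e-06 A
3. P_R4 = 1.761e-08 W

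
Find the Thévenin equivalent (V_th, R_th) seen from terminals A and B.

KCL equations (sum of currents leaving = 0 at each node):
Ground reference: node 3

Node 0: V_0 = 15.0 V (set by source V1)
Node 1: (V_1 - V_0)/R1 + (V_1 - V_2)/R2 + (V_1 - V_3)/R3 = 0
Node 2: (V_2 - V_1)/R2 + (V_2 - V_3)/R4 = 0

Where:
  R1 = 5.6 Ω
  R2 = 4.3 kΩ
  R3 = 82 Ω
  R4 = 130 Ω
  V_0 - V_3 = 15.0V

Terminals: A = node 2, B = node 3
Step 1 — V_th is the open-circuit voltage V_A - V_B (nothing connected across the terminals).
Nodal analysis, taking node 3 as the 0 V reference.
Source V1 fixes V_0 = 15 V.
KCL at each unknown node (sum of currents leaving = 0; resistances in Ω):
  Node 1: (V_1 - 15)/5.6 + (V_1 - V_2)/4300 + (V_1 - 0)/82 = 0
  Node 2: (V_2 - V_1)/4300 + (V_2 - 0)/130 = 0
Collecting terms (coefficients in siemens):
  0.191·V_1 - 0.0002326·V_2 = 2.679
  0.007925·V_2 - 0.0002326·V_1 = 0
Determinant D = (0.191)(0.007925) - (-0.0002326)(-0.0002326) = 0.001514
V_1 = [(2.679)(0.007925) - (-0.0002326)(0)]/D = 14.02 V
V_2 = [(0.191)(0) - (2.679)(-0.0002326)]/D = 0.4116 V
V_th = V_2 - V_3 = 0.4116 - 0 = 0.4116 V
Step 2 — R_th: zero the source — replace V1 by a short circuit (node 3 merges into node 0) — and find the resistance seen between A (node 2) and B (node 0).
Reduce the network between node 2 (A) and node 0 (B) by series/parallel combination:
  Rp1 = R1 ‖ R3 (parallel, both between nodes 0 and 1) = 1/(1/5.6 + 1/82) = 5.242 Ω
  Rs1 = R2 + Rp1 (series, joined only at node 1) = 4300 + 5.242 = 4305 Ω
  Rp2 = R4 ‖ Rs1 (parallel, both between nodes 0 and 2) = 1/(1/130 + 1/4305) = 126.2 Ω
R_th = 126.2 Ω

Final answer: V_th = 0.4116 V, R_th = 126.2 Ω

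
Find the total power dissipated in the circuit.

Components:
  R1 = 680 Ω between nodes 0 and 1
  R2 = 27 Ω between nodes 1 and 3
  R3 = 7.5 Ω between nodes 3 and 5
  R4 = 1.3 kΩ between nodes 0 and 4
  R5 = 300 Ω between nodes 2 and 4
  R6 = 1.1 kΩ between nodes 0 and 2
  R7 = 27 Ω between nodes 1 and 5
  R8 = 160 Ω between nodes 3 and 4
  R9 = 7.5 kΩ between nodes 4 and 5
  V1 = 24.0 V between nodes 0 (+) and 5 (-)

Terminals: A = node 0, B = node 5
Nodal analysis, taking node 5 as the 0 V reference.
Source V1 fixes V_0 = 24 V.
KCL at each unknown node (sum of currents leaving = 0; resistances in Ω):
  Node 1: (V_1 - 24)/680 + (V_1 - V_3)/27 + (V_1 - 0)/27 = 0
  Node 2: (V_2 - V_4)/300 + (V_2 - 24)/1100 = 0
  Node 3: (V_3 - V_1)/27 + (V_3 - 0)/7.5 + (V_3 - V_4)/160 = 0
  Node 4: (V_4 - 24)/1300 + (V_4 - V_2)/300 + (V_4 - V_3)/160 + (V_4 - 0)/7500 = 0
Collecting terms (coefficients in siemens):
  0.07554·V_1 - 0.03704·V_3 = 0.03529
  0.004242·V_2 - 0.003333·V_4 = 0.02182
  0.1766·V_3 - 0.03704·V_1 - 0.00625·V_4 = 0
  0.01049·V_4 - 0.003333·V_2 - 0.00625·V_3 = 0.01846
Solving these 4 simultaneous equations (Gaussian elimination) gives:
  V_1 = 0.6128 V, V_2 = 8.884 V, V_3 = 0.297 V, V_4 = 4.762 V
Power in each resistor, P = (ΔV)²/R:
  P_R1 = (24 - 0.6128)²/680 = 0.8044 W
  P_R2 = (0.6128 - 0.297)²/27 = 0.003694 W
  P_R3 = (0.297 - 0)²/7.5 = 0.01176 W
  P_R4 = (24 - 4.762)²/1300 = 0.2847 W
  P_R5 = (8.884 - 4.762)²/300 = 0.05665 W
  P_R6 = (24 - 8.884)²/1100 = 0.2077 W
  P_R7 = (0.6128 - 0)²/27 = 0.01391 W
  P_R8 = (0.297 - 4.762)²/160 = 0.1246 W
  P_R9 = (4.762 - 0)²/7500 = 0.003023 W
P_total = P_R1 + P_R2 + P_R3 + P_R4 + P_R5 + P_R6 + P_R7 + P_R8 + P_R9 = 1.51 W

Final answer: 1.51 W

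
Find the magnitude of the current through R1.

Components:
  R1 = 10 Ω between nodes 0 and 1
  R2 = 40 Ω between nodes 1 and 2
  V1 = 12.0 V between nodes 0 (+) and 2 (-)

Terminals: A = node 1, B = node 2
Nodal analysis, taking node 2 as the 0 V reference.
Source V1 fixes V_0 = 12 V.
KCL at each unknown node (sum of currents leaving = 0; resistances in Ω):
  Node 1: (V_1 - 12)/10 + (V_1 - 0)/40 = 0
Collecting terms: 0.125 × V_1 = 1.2  =>  V_1 = 9.6 V
I_R1 = (V_0 - V_1)/R1 = (12 - 9.6)/10 = 0.24 A
|I_R1| = 0.24 A

Final answer: |I_R1| = 0.24 A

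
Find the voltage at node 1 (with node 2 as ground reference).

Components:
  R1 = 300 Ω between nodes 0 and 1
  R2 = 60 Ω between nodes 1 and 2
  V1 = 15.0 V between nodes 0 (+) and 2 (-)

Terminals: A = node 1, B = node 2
Nodal analysis, taking node 2 as the 0 V reference.
Source V1 fixes V_0 = 15 V.
KCL at each unknown node (sum of currents leaving = 0; resistances in Ω):
  Node 1: (V_1 - 15)/300 + (V_1 - 0)/60 = 0
Collecting terms: 0.02 × V_1 = 0.05  =>  V_1 = 2.5 V
The requested potential is V_1 = 2.5 V.

Final answer: V_1 = 2.5 V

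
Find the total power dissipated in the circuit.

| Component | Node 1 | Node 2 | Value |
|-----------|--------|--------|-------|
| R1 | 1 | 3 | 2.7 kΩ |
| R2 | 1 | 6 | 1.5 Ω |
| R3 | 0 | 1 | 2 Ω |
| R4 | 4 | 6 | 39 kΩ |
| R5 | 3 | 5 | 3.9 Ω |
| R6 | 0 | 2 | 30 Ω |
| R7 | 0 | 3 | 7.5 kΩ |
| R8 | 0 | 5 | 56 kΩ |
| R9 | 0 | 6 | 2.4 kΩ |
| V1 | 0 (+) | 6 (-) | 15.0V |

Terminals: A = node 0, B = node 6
Nodal analysis, taking node 6 as the 0 V reference.
Source V1 fixes V_0 = 15 V.
KCL at each unknown node (sum of currents leaving = 0; resistances in Ω):
  Node 1: (V_1 - V_3)/2700 + (V_1 - 0)/1.5 + (V_1 - 15)/2 = 0
  Node 2: (V_2 - 15)/30 = 0
  Node 3: (V_3 - V_1)/2700 + (V_3 - V_5)/3.9 + (V_3 - 15)/7500 = 0
  Node 4: (V_4 - 0)/39000 = 0
  Node 5: (V_5 - V_3)/3.9 + (V_5 - 15)/56000 = 0
Collecting terms (coefficients in siemens):
  1.167·V_1 - 0.0003704·V_3 = 7.5
  0.03333·V_2 = 0.5
  0.2569·V_3 - 0.0003704·V_1 - 0.2564·V_5 = 0.002
  0.00002564·V_4 = 0
  0.2564·V_5 - 0.2564·V_3 = 0.0002679
Solving these 5 simultaneous equations (Gaussian elimination) gives:
  V_1 = 6.429 V, V_2 = 15 V, V_3 = 8.914 V, V_4 = 0 V
  V_5 = 8.914 V
Power in each resistor, P = (ΔV)²/R:
  P_R1 = (6.429 - 8.914)²/2700 = 0.002286 W
  P_R2 = (6.429 - 0)²/1.5 = 27.56 W
  P_R3 = (15 - 6.429)²/2 = 36.73 W
  P_R4 = (0 - 0)²/39000 = 0 W
  P_R5 = (8.914 - 8.914)²/3.9 = 0.00000004606 W
  P_R6 = (15 - 15)²/30 = 0 W
  P_R7 = (15 - 8.914)²/7500 = 0.004939 W
  P_R8 = (15 - 8.914)²/56000 = 0.0006614 W
  P_R9 = (15 - 0)²/2400 = 0.09375 W
P_total = P_R1 + P_R2 + P_R3 + P_R4 + P_R5 + P_R6 + P_R7 + P_R8 + P_R9 = 64.39 W

Final answer: 64.39 W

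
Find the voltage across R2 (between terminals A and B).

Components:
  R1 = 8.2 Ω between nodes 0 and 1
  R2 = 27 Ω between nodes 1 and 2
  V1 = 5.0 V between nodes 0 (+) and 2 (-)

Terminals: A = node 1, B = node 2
R1 and R2 are in series across V1 (node 0 → node 1 → node 2), and the output A–B is taken across R2, so this is a voltage divider.
Series current: I = V1/(R1 + R2) = 5/(8.2 + 27) = 5/35.2 = 0.142 A
V_R2 = I × R2 = V1 × R2/(R1 + R2) = 5 × 27/35.2 = 3.835 V

Final answer: 3.835 V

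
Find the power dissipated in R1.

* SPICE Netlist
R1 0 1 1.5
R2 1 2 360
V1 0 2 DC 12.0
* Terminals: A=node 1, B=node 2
Nodal analysis, taking node 2 as the 0 V reference.
Source V1 fixes V_0 = 12 V.
KCL at each unknown node (sum of currents leaving = 0; resistances in Ω):
  Node 1: (V_1 - 12)/1.5 + (V_1 - 0)/360 = 0
Collecting terms: 0.6694 × V_1 = 8  =>  V_1 = 11.95 V
I_R1 = (V_0 - V_1)/R1 = (12 - 11.95)/1.5 = 0.0332 A
P_R1 = I_R1² × R1 = (0.0332)² × 1.5 = 0.001653 W

Final answer: 0.001653 W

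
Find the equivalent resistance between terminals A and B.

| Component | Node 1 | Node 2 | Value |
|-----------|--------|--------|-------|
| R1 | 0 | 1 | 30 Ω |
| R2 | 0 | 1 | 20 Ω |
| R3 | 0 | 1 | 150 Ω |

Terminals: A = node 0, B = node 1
Reduce the network between node 0 (A) and node 1 (B) by series/parallel combination:
  Rp1 = R1 ‖ R2 ‖ R3 (parallel, all between nodes 0 and 1) = 1/(1/30 + 1/20 + 1/150) = 11.11 Ω
R_eq = 11.11 Ω

Final answer: 11.11 Ω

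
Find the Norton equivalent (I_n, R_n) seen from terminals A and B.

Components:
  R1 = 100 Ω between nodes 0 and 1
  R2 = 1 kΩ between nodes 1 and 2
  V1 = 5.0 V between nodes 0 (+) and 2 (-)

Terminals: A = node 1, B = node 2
Find the Thévenin equivalent first; then I_n = V_th/R_th and R_n = R_th.
Step 1 — V_th is the open-circuit voltage V_A - V_B (nothing connected across the terminals).
Nodal analysis, taking node 2 as the 0 V reference.
Source V1 fixes V_0 = 5 V.
KCL at each unknown node (sum of currents leaving = 0; resistances in Ω):
  Node 1: (V_1 - 5)/100 + (V_1 - 0)/1000 = 0
Collecting terms: 0.011 × V_1 = 0.05  =>  V_1 = 4.545 V
V_th = V_1 - V_2 = 4.545 - 0 = 4.545 V
Step 2 — R_th: zero the source — replace V1 by a short circuit (node 2 merges into node 0) — and find the resistance seen between A (node 1) and B (node 0).
Reduce the network between node 1 (A) and node 0 (B) by series/parallel combination:
  Rp1 = R1 ‖ R2 (parallel, both between nodes 0 and 1) = 1/(1/100 + 1/1000) = 90.91 Ω
R_th = 90.91 Ω
I_n = V_th/R_th = 4.545/90.91 = 0.05 A, and R_n = R_th = 90.91 Ω

Final answer: I_n = 0.05 A, R_n = 90.91 Ω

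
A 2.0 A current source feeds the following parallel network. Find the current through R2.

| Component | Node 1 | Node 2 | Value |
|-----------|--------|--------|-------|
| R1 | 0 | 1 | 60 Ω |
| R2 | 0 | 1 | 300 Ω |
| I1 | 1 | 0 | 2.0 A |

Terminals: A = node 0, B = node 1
All resistors sit directly between nodes 0 and 1, so they are in parallel and share one voltage V; the full source current 2 A splits among them.
1/R_par = 1/60 + 1/300 = 0.02 S  =>  R_par = 50 Ω
V = I × R_par = 2 × 50 = 100 V
I_R2 = V/R2 = 100/300 = 0.3333 A

Final answer: 0.3333 A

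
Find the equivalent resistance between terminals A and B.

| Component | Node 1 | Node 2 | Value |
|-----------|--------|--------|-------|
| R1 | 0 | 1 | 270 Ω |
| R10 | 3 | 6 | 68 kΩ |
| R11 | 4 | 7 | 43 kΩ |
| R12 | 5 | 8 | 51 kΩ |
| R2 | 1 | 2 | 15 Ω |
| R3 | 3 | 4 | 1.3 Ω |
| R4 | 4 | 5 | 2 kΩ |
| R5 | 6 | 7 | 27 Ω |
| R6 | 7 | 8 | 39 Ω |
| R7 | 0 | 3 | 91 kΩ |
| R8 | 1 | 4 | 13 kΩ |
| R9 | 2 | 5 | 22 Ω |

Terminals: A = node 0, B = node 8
The network is not a plain series/parallel combination. Inject a 1 A test current into terminal A (node 0) and return it from terminal B (node 8); then R_eq = V_A / (1 A).
Nodal analysis, taking node 8 as the 0 V reference.
Current source I_test pushes 1 A into node 0 and draws it out of node 8.
KCL at each unknown node (sum of currents leaving = 0; resistances in Ω):
  Node 0: (V_0 - V_1)/270 + (V_0 - V_3)/91000 - 1 = 0
  Node 1: (V_1 - V_0)/270 + (V_1 - V_2)/15 + (V_1 - V_4)/13000 = 0
  Node 2: (V_2 - V_1)/15 + (V_2 - V_5)/22 = 0
  Node 3: (V_3 - V_0)/91000 + (V_3 - V_4)/1.3 + (V_3 - V_6)/68000 = 0
  Node 4: (V_4 - V_1)/13000 + (V_4 - V_3)/1.3 + (V_4 - V_5)/2000 + (V_4 - V_7)/43000 = 0
  Node 5: (V_5 - V_2)/22 + (V_5 - V_4)/2000 + (V_5 - 0)/51000 = 0
  Node 6: (V_6 - V_3)/68000 + (V_6 - V_7)/27 = 0
  Node 7: (V_7 - V_4)/43000 + (V_7 - V_6)/27 + (V_7 - 0)/39 = 0
Collecting terms (coefficients in siemens):
  0.003715·V_0 - 0.003704·V_1 - 0.00001099·V_3 = 1
  0.07045·V_1 - 0.003704·V_0 - 0.06667·V_2 - 0.00007692·V_4 = 0
  0.1121·V_2 - 0.06667·V_1 - 0.04545·V_5 = 0
  0.7693·V_3 - 0.00001099·V_0 - 0.7692·V_4 - 0.00001471·V_6 = 0
  0.7698·V_4 - 0.00007692·V_1 - 0.7692·V_3 - 0.0005·V_5 - 0.00002326·V_7 = 0
  0.04597·V_5 - 0.04545·V_2 - 0.0005·V_4 = 0
  0.03705·V_6 - 0.00001471·V_3 - 0.03704·V_7 = 0
  0.0627·V_7 - 0.00002326·V_4 - 0.03704·V_6 = 0
Solving these 8 simultaneous equations (Gaussian elimination) gives:
  V_0 = 18400 V, V_1 = 18140 V, V_2 = 18130 V, V_3 = 17020 V
  V_4 = 17020 V, V_5 = 18110 V, V_6 = 31.9 V, V_7 = 25.15 V
R_eq = V_0 / 1 A = 18400 Ω = 18.4 kΩ

Final answer: 18.4 kΩ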